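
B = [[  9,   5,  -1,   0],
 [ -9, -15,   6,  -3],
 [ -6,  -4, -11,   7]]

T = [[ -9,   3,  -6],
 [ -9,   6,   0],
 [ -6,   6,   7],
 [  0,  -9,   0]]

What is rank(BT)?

3

First compute BT:
[[-120,  51, -61],
 [180, -54,  96],
 [156, -171, -41]]
Now row reduce the product.
R2 ← R2 + (3/2)·R1: [0, 45/2, 9/2]
R3 ← R3 + (13/10)·R1: [0, -1047/10, -1203/10]
R3 ← R3 + (349/75)·R2: [0, 0, -2484/25]
3 nonzero rows, so rank(BT) = 3.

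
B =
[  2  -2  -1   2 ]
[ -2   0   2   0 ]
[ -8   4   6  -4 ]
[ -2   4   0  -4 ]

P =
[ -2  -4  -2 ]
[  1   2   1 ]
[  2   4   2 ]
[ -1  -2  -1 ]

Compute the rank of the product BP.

First compute BP:
[[-10, -20, -10],
 [  8,  16,   8],
 [ 36,  72,  36],
 [ 12,  24,  12]]
Now row reduce the product.
R2 ← R2 + (4/5)·R1: [0, 0, 0]
R3 ← R3 + (18/5)·R1: [0, 0, 0]
R4 ← R4 + (6/5)·R1: [0, 0, 0]
1 nonzero row, so rank(BP) = 1.

1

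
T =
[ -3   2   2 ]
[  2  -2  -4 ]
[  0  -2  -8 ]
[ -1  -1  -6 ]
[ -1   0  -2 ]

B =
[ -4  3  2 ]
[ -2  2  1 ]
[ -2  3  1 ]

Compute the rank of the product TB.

First compute TB:
[[  4,   1,  -2],
 [  4, -10,  -2],
 [ 20, -28, -10],
 [ 18, -23,  -9],
 [  8,  -9,  -4]]
Now row reduce the product.
R2 ← R2 − R1: [0, -11, 0]
R3 ← R3 − (5)·R1: [0, -33, 0]
R4 ← R4 − (9/2)·R1: [0, -55/2, 0]
R5 ← R5 − (2)·R1: [0, -11, 0]
R3 ← R3 − (3)·R2: [0, 0, 0]
R4 ← R4 − (5/2)·R2: [0, 0, 0]
R5 ← R5 − R2: [0, 0, 0]
2 nonzero rows, so rank(TB) = 2.

2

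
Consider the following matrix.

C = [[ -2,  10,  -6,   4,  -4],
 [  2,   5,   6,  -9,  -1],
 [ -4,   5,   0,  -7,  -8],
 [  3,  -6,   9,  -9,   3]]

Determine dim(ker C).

Row reduce to echelon form.
R2 ← R2 + R1: [0, 15, 0, -5, -5]
R3 ← R3 − (2)·R1: [0, -15, 12, -15, 0]
R4 ← R4 + (3/2)·R1: [0, 9, 0, -3, -3]
R3 ← R3 + R2: [0, 0, 12, -20, -5]
R4 ← R4 − (3/5)·R2: [0, 0, 0, 0, 0]
3 nonzero rows, so rank(C) = 3.
C has 5 columns; by rank–nullity, nullity = 5 − 3 = 2.

2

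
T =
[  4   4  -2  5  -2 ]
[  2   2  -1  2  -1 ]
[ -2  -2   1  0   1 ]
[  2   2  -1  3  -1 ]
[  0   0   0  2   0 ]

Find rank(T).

2

Row reduce to echelon form.
R2 ← R2 − (1/2)·R1: [0, 0, 0, -1/2, 0]
R3 ← R3 + (1/2)·R1: [0, 0, 0, 5/2, 0]
R4 ← R4 − (1/2)·R1: [0, 0, 0, 1/2, 0]
R3 ← R3 + (5)·R2: [0, 0, 0, 0, 0]
R4 ← R4 + R2: [0, 0, 0, 0, 0]
R5 ← R5 + (4)·R2: [0, 0, 0, 0, 0]
Echelon form has 2 nonzero rows, so rank(T) = 2.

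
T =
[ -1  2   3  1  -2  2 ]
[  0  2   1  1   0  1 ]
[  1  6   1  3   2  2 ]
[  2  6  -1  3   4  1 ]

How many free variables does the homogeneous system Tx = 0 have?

4

Row reduce to echelon form.
R3 ← R3 + R1: [0, 8, 4, 4, 0, 4]
R4 ← R4 + (2)·R1: [0, 10, 5, 5, 0, 5]
R3 ← R3 − (4)·R2: [0, 0, 0, 0, 0, 0]
R4 ← R4 − (5)·R2: [0, 0, 0, 0, 0, 0]
2 nonzero rows, so rank(T) = 2.
T has 6 columns; by rank–nullity, nullity = 6 − 2 = 4.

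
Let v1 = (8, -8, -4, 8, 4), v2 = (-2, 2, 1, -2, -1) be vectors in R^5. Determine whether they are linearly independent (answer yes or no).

Form the matrix with these vectors as rows and row reduce.
R2 ← R2 + (1/4)·R1: [0, 0, 0, 0, 0]
1 nonzero row, so the 2 vectors span a space of dimension 1.
Since 1 < 2, the vectors are linearly dependent.

no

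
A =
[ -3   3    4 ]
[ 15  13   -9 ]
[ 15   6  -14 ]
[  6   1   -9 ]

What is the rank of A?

Row reduce to echelon form.
R2 ← R2 + (5)·R1: [0, 28, 11]
R3 ← R3 + (5)·R1: [0, 21, 6]
R4 ← R4 + (2)·R1: [0, 7, -1]
R3 ← R3 − (3/4)·R2: [0, 0, -9/4]
R4 ← R4 − (1/4)·R2: [0, 0, -15/4]
R4 ← R4 − (5/3)·R3: [0, 0, 0]
Echelon form has 3 nonzero rows, so rank(A) = 3.

3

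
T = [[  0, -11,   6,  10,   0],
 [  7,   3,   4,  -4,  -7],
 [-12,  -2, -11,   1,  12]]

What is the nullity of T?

2

Row reduce to echelon form.
Swap R1 ↔ R2
R3 ← R3 + (12/7)·R1: [0, 22/7, -29/7, -41/7, 0]
R3 ← R3 + (2/7)·R2: [0, 0, -17/7, -3, 0]
3 nonzero rows, so rank(T) = 3.
T has 5 columns; by rank–nullity, nullity = 5 − 3 = 2.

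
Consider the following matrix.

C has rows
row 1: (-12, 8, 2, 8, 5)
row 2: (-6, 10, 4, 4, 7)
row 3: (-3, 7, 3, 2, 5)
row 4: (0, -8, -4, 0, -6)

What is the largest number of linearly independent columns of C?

2

Row reduce to echelon form.
R2 ← R2 − (1/2)·R1: [0, 6, 3, 0, 9/2]
R3 ← R3 − (1/4)·R1: [0, 5, 5/2, 0, 15/4]
R3 ← R3 − (5/6)·R2: [0, 0, 0, 0, 0]
R4 ← R4 + (4/3)·R2: [0, 0, 0, 0, 0]
Echelon form has 2 nonzero rows, so rank(C) = 2.
The rank gives the maximum number of linearly independent columns: 2.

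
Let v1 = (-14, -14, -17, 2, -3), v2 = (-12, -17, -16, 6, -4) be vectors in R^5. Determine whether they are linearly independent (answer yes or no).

Form the matrix with these vectors as rows and row reduce.
R2 ← R2 − (6/7)·R1: [0, -5, -10/7, 30/7, -10/7]
2 nonzero rows, so the 2 vectors span a space of dimension 2.
Since 2 = 2, the vectors are linearly independent.

yes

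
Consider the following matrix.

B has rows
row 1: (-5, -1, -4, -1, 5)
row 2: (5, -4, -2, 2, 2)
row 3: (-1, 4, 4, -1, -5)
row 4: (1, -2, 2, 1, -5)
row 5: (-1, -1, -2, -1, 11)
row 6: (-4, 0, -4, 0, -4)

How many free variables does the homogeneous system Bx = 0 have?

1

Row reduce to echelon form.
R2 ← R2 + R1: [0, -5, -6, 1, 7]
R3 ← R3 − (1/5)·R1: [0, 21/5, 24/5, -4/5, -6]
R4 ← R4 + (1/5)·R1: [0, -11/5, 6/5, 4/5, -4]
R5 ← R5 − (1/5)·R1: [0, -4/5, -6/5, -4/5, 10]
R6 ← R6 − (4/5)·R1: [0, 4/5, -4/5, 4/5, -8]
R3 ← R3 + (21/25)·R2: [0, 0, -6/25, 1/25, -3/25]
R4 ← R4 − (11/25)·R2: [0, 0, 96/25, 9/25, -177/25]
R5 ← R5 − (4/25)·R2: [0, 0, -6/25, -24/25, 222/25]
R6 ← R6 + (4/25)·R2: [0, 0, -44/25, 24/25, -172/25]
R4 ← R4 + (16)·R3: [0, 0, 0, 1, -9]
R5 ← R5 − R3: [0, 0, 0, -1, 9]
R6 ← R6 − (22/3)·R3: [0, 0, 0, 2/3, -6]
R5 ← R5 + R4: [0, 0, 0, 0, 0]
R6 ← R6 − (2/3)·R4: [0, 0, 0, 0, 0]
4 nonzero rows, so rank(B) = 4.
B has 5 columns; by rank–nullity, nullity = 5 − 4 = 1.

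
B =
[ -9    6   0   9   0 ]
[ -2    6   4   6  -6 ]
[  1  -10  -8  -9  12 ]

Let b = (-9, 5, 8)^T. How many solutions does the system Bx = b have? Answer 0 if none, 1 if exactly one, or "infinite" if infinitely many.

Row reduce the augmented matrix [B | b].
R2 ← R2 − (2/9)·R1: [0, 14/3, 4, 4, -6, 7]
R3 ← R3 + (1/9)·R1: [0, -28/3, -8, -8, 12, 7]
R3 ← R3 + (2)·R2: [0, 0, 0, 0, 0, 21]
The echelon form has 3 nonzero rows; the last pivot sits in the augmented column, so rank(B) = 2 but rank([B|b]) = 3.
Since the ranks differ, the system is inconsistent.
It has no solutions.

0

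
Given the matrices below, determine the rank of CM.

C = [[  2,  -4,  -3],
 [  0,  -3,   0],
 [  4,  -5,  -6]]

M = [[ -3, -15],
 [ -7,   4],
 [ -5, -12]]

First compute CM:
[[ 37, -10],
 [ 21, -12],
 [ 53,  -8]]
Now row reduce the product.
R2 ← R2 − (21/37)·R1: [0, -234/37]
R3 ← R3 − (53/37)·R1: [0, 234/37]
R3 ← R3 + R2: [0, 0]
2 nonzero rows, so rank(CM) = 2.

2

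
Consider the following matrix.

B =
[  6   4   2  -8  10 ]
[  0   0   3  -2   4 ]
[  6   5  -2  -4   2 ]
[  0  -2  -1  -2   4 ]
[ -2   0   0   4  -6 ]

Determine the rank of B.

3

Row reduce to echelon form.
R3 ← R3 − R1: [0, 1, -4, 4, -8]
R5 ← R5 + (1/3)·R1: [0, 4/3, 2/3, 4/3, -8/3]
Swap R2 ↔ R3
R4 ← R4 + (2)·R2: [0, 0, -9, 6, -12]
R5 ← R5 − (4/3)·R2: [0, 0, 6, -4, 8]
R4 ← R4 + (3)·R3: [0, 0, 0, 0, 0]
R5 ← R5 − (2)·R3: [0, 0, 0, 0, 0]
Echelon form has 3 nonzero rows, so rank(B) = 3.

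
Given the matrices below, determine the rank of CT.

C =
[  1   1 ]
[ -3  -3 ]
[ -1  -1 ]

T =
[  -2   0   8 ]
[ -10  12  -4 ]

First compute CT:
[[-12,  12,   4],
 [ 36, -36, -12],
 [ 12, -12,  -4]]
Now row reduce the product.
R2 ← R2 + (3)·R1: [0, 0, 0]
R3 ← R3 + R1: [0, 0, 0]
1 nonzero row, so rank(CT) = 1.

1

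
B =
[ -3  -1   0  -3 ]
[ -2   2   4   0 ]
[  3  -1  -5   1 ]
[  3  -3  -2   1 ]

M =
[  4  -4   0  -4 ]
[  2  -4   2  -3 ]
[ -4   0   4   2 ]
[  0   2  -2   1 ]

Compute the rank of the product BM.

First compute BM:
[[-14,  10,   4,  12],
 [-20,   0,  20,  10],
 [ 30,  -6, -24, -18],
 [ 14,   2, -16,  -6]]
Now row reduce the product.
R2 ← R2 − (10/7)·R1: [0, -100/7, 100/7, -50/7]
R3 ← R3 + (15/7)·R1: [0, 108/7, -108/7, 54/7]
R4 ← R4 + R1: [0, 12, -12, 6]
R3 ← R3 + (27/25)·R2: [0, 0, 0, 0]
R4 ← R4 + (21/25)·R2: [0, 0, 0, 0]
2 nonzero rows, so rank(BM) = 2.

2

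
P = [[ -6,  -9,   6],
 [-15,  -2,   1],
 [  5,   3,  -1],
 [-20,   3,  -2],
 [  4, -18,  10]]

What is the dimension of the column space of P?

Row reduce to echelon form.
R2 ← R2 − (5/2)·R1: [0, 41/2, -14]
R3 ← R3 + (5/6)·R1: [0, -9/2, 4]
R4 ← R4 − (10/3)·R1: [0, 33, -22]
R5 ← R5 + (2/3)·R1: [0, -24, 14]
R3 ← R3 + (9/41)·R2: [0, 0, 38/41]
R4 ← R4 − (66/41)·R2: [0, 0, 22/41]
R5 ← R5 + (48/41)·R2: [0, 0, -98/41]
R4 ← R4 − (11/19)·R3: [0, 0, 0]
R5 ← R5 + (49/19)·R3: [0, 0, 0]
Echelon form has 3 nonzero rows, so rank(P) = 3.
The column space has dimension equal to the rank: 3.

3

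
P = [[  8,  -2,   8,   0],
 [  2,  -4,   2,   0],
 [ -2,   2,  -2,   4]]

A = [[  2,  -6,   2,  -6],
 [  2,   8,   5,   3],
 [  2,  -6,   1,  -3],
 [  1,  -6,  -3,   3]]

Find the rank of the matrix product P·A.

First compute PA:
[[ 28, -112,  14, -78],
 [  0, -56, -14, -30],
 [  0,  16,  -8,  36]]
Now row reduce the product.
R3 ← R3 + (2/7)·R2: [0, 0, -12, 192/7]
3 nonzero rows, so rank(PA) = 3.

3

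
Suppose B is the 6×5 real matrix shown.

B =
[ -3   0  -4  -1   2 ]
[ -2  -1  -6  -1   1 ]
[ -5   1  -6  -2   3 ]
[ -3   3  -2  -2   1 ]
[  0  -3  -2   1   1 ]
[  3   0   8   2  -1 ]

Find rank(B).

3

Row reduce to echelon form.
R2 ← R2 − (2/3)·R1: [0, -1, -10/3, -1/3, -1/3]
R3 ← R3 − (5/3)·R1: [0, 1, 2/3, -1/3, -1/3]
R4 ← R4 − R1: [0, 3, 2, -1, -1]
R6 ← R6 + R1: [0, 0, 4, 1, 1]
R3 ← R3 + R2: [0, 0, -8/3, -2/3, -2/3]
R4 ← R4 + (3)·R2: [0, 0, -8, -2, -2]
R5 ← R5 − (3)·R2: [0, 0, 8, 2, 2]
R4 ← R4 − (3)·R3: [0, 0, 0, 0, 0]
R5 ← R5 + (3)·R3: [0, 0, 0, 0, 0]
R6 ← R6 + (3/2)·R3: [0, 0, 0, 0, 0]
Echelon form has 3 nonzero rows, so rank(B) = 3.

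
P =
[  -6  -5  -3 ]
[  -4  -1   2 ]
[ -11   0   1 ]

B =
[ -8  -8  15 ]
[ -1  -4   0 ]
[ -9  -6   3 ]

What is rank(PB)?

3

First compute PB:
[[ 80,  86, -99],
 [ 15,  24, -54],
 [ 79,  82, -162]]
Now row reduce the product.
R2 ← R2 − (3/16)·R1: [0, 63/8, -567/16]
R3 ← R3 − (79/80)·R1: [0, -117/40, -5139/80]
R3 ← R3 + (13/35)·R2: [0, 0, -387/5]
3 nonzero rows, so rank(PB) = 3.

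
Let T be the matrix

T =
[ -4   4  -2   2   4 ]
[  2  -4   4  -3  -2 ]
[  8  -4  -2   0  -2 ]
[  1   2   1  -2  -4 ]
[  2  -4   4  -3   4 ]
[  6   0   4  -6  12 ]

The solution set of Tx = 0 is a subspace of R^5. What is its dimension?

1

Row reduce to echelon form.
R2 ← R2 + (1/2)·R1: [0, -2, 3, -2, 0]
R3 ← R3 + (2)·R1: [0, 4, -6, 4, 6]
R4 ← R4 + (1/4)·R1: [0, 3, 1/2, -3/2, -3]
R5 ← R5 + (1/2)·R1: [0, -2, 3, -2, 6]
R6 ← R6 + (3/2)·R1: [0, 6, 1, -3, 18]
R3 ← R3 + (2)·R2: [0, 0, 0, 0, 6]
R4 ← R4 + (3/2)·R2: [0, 0, 5, -9/2, -3]
R5 ← R5 − R2: [0, 0, 0, 0, 6]
R6 ← R6 + (3)·R2: [0, 0, 10, -9, 18]
Swap R3 ↔ R4
R6 ← R6 − (2)·R3: [0, 0, 0, 0, 24]
R5 ← R5 − R4: [0, 0, 0, 0, 0]
R6 ← R6 − (4)·R4: [0, 0, 0, 0, 0]
4 nonzero rows, so rank(T) = 4.
T has 5 columns; by rank–nullity, nullity = 5 − 4 = 1.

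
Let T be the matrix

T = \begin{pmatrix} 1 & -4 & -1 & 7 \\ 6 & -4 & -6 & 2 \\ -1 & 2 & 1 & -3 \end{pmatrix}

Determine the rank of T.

Row reduce to echelon form.
R2 ← R2 − (6)·R1: [0, 20, 0, -40]
R3 ← R3 + R1: [0, -2, 0, 4]
R3 ← R3 + (1/10)·R2: [0, 0, 0, 0]
Echelon form has 2 nonzero rows, so rank(T) = 2.

2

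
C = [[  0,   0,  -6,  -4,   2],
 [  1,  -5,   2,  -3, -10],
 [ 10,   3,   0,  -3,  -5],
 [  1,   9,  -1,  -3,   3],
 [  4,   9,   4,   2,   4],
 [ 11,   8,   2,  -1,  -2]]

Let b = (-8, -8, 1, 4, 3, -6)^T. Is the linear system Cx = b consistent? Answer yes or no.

no

Row reduce the augmented matrix [C | b].
Swap R1 ↔ R2
R3 ← R3 − (10)·R1: [0, 53, -20, 27, 95, 81]
R4 ← R4 − R1: [0, 14, -3, 0, 13, 12]
R5 ← R5 − (4)·R1: [0, 29, -4, 14, 44, 35]
R6 ← R6 − (11)·R1: [0, 63, -20, 32, 108, 82]
Swap R2 ↔ R3
R4 ← R4 − (14/53)·R2: [0, 0, 121/53, -378/53, -641/53, -498/53]
R5 ← R5 − (29/53)·R2: [0, 0, 368/53, -41/53, -423/53, -494/53]
R6 ← R6 − (63/53)·R2: [0, 0, 200/53, -5/53, -261/53, -757/53]
R4 ← R4 + (121/318)·R3: [0, 0, 0, -1376/159, -34/3, -1978/159]
R5 ← R5 + (184/159)·R3: [0, 0, 0, -859/159, -17/3, -2954/159]
R6 ← R6 + (100/159)·R3: [0, 0, 0, -415/159, -11/3, -3071/159]
R5 ← R5 − (859/1376)·R4: [0, 0, 0, 0, 969/688, -173/16]
R6 ← R6 − (415/1376)·R4: [0, 0, 0, 0, -171/688, -249/16]
R6 ← R6 + (3/17)·R5: [0, 0, 0, 0, 0, -297/17]
The echelon form has 6 nonzero rows; the last pivot sits in the augmented column, so rank(C) = 5 but rank([C|b]) = 6.
Since the ranks differ, the system is inconsistent.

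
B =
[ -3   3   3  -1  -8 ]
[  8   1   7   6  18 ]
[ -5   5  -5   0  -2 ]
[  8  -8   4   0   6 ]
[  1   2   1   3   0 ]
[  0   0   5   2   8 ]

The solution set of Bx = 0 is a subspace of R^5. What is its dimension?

Row reduce to echelon form.
R2 ← R2 + (8/3)·R1: [0, 9, 15, 10/3, -10/3]
R3 ← R3 − (5/3)·R1: [0, 0, -10, 5/3, 34/3]
R4 ← R4 + (8/3)·R1: [0, 0, 12, -8/3, -46/3]
R5 ← R5 + (1/3)·R1: [0, 3, 2, 8/3, -8/3]
R5 ← R5 − (1/3)·R2: [0, 0, -3, 14/9, -14/9]
R4 ← R4 + (6/5)·R3: [0, 0, 0, -2/3, -26/15]
R5 ← R5 − (3/10)·R3: [0, 0, 0, 19/18, -223/45]
R6 ← R6 + (1/2)·R3: [0, 0, 0, 17/6, 41/3]
R5 ← R5 + (19/12)·R4: [0, 0, 0, 0, -77/10]
R6 ← R6 + (17/4)·R4: [0, 0, 0, 0, 63/10]
R6 ← R6 + (9/11)·R5: [0, 0, 0, 0, 0]
5 nonzero rows, so rank(B) = 5.
B has 5 columns; by rank–nullity, nullity = 5 − 5 = 0.

0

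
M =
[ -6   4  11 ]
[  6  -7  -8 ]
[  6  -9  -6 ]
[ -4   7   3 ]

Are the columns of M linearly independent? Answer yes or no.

no

Row reduce M to echelon form.
R2 ← R2 + R1: [0, -3, 3]
R3 ← R3 + R1: [0, -5, 5]
R4 ← R4 − (2/3)·R1: [0, 13/3, -13/3]
R3 ← R3 − (5/3)·R2: [0, 0, 0]
R4 ← R4 + (13/9)·R2: [0, 0, 0]
2 pivots among 3 columns.
Only 2 < 3 pivot columns, so the columns are linearly dependent.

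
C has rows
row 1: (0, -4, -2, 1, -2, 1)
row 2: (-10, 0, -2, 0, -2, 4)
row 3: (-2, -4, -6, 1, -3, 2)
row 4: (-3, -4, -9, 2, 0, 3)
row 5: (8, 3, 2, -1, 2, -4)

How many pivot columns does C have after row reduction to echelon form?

Row reduce to echelon form.
Swap R1 ↔ R2
R3 ← R3 − (1/5)·R1: [0, -4, -28/5, 1, -13/5, 6/5]
R4 ← R4 − (3/10)·R1: [0, -4, -42/5, 2, 3/5, 9/5]
R5 ← R5 + (4/5)·R1: [0, 3, 2/5, -1, 2/5, -4/5]
R3 ← R3 − R2: [0, 0, -18/5, 0, -3/5, 1/5]
R4 ← R4 − R2: [0, 0, -32/5, 1, 13/5, 4/5]
R5 ← R5 + (3/4)·R2: [0, 0, -11/10, -1/4, -11/10, -1/20]
R4 ← R4 − (16/9)·R3: [0, 0, 0, 1, 11/3, 4/9]
R5 ← R5 − (11/36)·R3: [0, 0, 0, -1/4, -11/12, -1/9]
R5 ← R5 + (1/4)·R4: [0, 0, 0, 0, 0, 0]
Echelon form has 4 nonzero rows, so rank(C) = 4.
Each nonzero row contributes one pivot column: 4 pivot columns.

4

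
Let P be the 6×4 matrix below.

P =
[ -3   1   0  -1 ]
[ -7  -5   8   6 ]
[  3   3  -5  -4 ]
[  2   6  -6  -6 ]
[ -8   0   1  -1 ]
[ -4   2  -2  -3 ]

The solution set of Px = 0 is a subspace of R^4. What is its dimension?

1

Row reduce to echelon form.
R2 ← R2 − (7/3)·R1: [0, -22/3, 8, 25/3]
R3 ← R3 + R1: [0, 4, -5, -5]
R4 ← R4 + (2/3)·R1: [0, 20/3, -6, -20/3]
R5 ← R5 − (8/3)·R1: [0, -8/3, 1, 5/3]
R6 ← R6 − (4/3)·R1: [0, 2/3, -2, -5/3]
R3 ← R3 + (6/11)·R2: [0, 0, -7/11, -5/11]
R4 ← R4 + (10/11)·R2: [0, 0, 14/11, 10/11]
R5 ← R5 − (4/11)·R2: [0, 0, -21/11, -15/11]
R6 ← R6 + (1/11)·R2: [0, 0, -14/11, -10/11]
R4 ← R4 + (2)·R3: [0, 0, 0, 0]
R5 ← R5 − (3)·R3: [0, 0, 0, 0]
R6 ← R6 − (2)·R3: [0, 0, 0, 0]
3 nonzero rows, so rank(P) = 3.
P has 4 columns; by rank–nullity, nullity = 4 − 3 = 1.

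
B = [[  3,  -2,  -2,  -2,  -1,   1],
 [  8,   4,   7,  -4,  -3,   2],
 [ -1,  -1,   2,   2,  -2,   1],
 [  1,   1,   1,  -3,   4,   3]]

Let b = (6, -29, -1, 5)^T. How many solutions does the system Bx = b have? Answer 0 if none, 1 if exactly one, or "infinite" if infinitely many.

infinite

Row reduce the augmented matrix [B | b].
R2 ← R2 − (8/3)·R1: [0, 28/3, 37/3, 4/3, -1/3, -2/3, -45]
R3 ← R3 + (1/3)·R1: [0, -5/3, 4/3, 4/3, -7/3, 4/3, 1]
R4 ← R4 − (1/3)·R1: [0, 5/3, 5/3, -7/3, 13/3, 8/3, 3]
R3 ← R3 + (5/28)·R2: [0, 0, 99/28, 11/7, -67/28, 17/14, -197/28]
R4 ← R4 − (5/28)·R2: [0, 0, -15/28, -18/7, 123/28, 39/14, 309/28]
R4 ← R4 + (5/33)·R3: [0, 0, 0, -7/3, 133/33, 98/33, 329/33]
The echelon form has 4 nonzero rows, and every pivot lies in the first 6 columns, so rank(B) = rank([B|b]) = 4.
The system is consistent.
rank = 4 < 6 unknowns, so there are infinitely many solutions.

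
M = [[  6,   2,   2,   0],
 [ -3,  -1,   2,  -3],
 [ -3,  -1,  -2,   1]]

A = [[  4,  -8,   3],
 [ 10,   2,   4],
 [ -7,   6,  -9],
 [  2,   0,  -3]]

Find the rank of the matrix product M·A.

2

First compute MA:
[[ 30, -32,   8],
 [-42,  34, -22],
 [ -6,  10,   2]]
Now row reduce the product.
R2 ← R2 + (7/5)·R1: [0, -54/5, -54/5]
R3 ← R3 + (1/5)·R1: [0, 18/5, 18/5]
R3 ← R3 + (1/3)·R2: [0, 0, 0]
2 nonzero rows, so rank(MA) = 2.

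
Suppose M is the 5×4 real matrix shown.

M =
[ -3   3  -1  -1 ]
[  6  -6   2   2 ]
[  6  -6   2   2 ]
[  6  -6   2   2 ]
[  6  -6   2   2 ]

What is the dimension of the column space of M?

Row reduce to echelon form.
R2 ← R2 + (2)·R1: [0, 0, 0, 0]
R3 ← R3 + (2)·R1: [0, 0, 0, 0]
R4 ← R4 + (2)·R1: [0, 0, 0, 0]
R5 ← R5 + (2)·R1: [0, 0, 0, 0]
Echelon form has 1 nonzero row, so rank(M) = 1.
The column space has dimension equal to the rank: 1.

1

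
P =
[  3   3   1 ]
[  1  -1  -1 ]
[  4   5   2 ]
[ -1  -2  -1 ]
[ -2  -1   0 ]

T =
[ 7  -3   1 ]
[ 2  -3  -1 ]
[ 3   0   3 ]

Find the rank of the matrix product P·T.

2

First compute PT:
[[ 30, -18,   3],
 [  2,   0,  -1],
 [ 44, -27,   5],
 [-14,   9,  -2],
 [-16,   9,  -1]]
Now row reduce the product.
R2 ← R2 − (1/15)·R1: [0, 6/5, -6/5]
R3 ← R3 − (22/15)·R1: [0, -3/5, 3/5]
R4 ← R4 + (7/15)·R1: [0, 3/5, -3/5]
R5 ← R5 + (8/15)·R1: [0, -3/5, 3/5]
R3 ← R3 + (1/2)·R2: [0, 0, 0]
R4 ← R4 − (1/2)·R2: [0, 0, 0]
R5 ← R5 + (1/2)·R2: [0, 0, 0]
2 nonzero rows, so rank(PT) = 2.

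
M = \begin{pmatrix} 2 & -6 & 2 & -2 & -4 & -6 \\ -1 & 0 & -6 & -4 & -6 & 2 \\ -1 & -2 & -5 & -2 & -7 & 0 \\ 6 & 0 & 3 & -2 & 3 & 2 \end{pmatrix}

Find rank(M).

Row reduce to echelon form.
R2 ← R2 + (1/2)·R1: [0, -3, -5, -5, -8, -1]
R3 ← R3 + (1/2)·R1: [0, -5, -4, -3, -9, -3]
R4 ← R4 − (3)·R1: [0, 18, -3, 4, 15, 20]
R3 ← R3 − (5/3)·R2: [0, 0, 13/3, 16/3, 13/3, -4/3]
R4 ← R4 + (6)·R2: [0, 0, -33, -26, -33, 14]
R4 ← R4 + (99/13)·R3: [0, 0, 0, 190/13, 0, 50/13]
Echelon form has 4 nonzero rows, so rank(M) = 4.

4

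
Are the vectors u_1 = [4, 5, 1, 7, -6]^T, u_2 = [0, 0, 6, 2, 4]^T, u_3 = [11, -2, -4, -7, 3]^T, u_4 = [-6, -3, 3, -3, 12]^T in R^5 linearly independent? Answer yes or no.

yes

Form the matrix with these vectors as rows and row reduce.
R3 ← R3 − (11/4)·R1: [0, -63/4, -27/4, -105/4, 39/2]
R4 ← R4 + (3/2)·R1: [0, 9/2, 9/2, 15/2, 3]
Swap R2 ↔ R3
R4 ← R4 + (2/7)·R2: [0, 0, 18/7, 0, 60/7]
R4 ← R4 − (3/7)·R3: [0, 0, 0, -6/7, 48/7]
4 nonzero rows, so the 4 vectors span a space of dimension 4.
Since 4 = 4, the vectors are linearly independent.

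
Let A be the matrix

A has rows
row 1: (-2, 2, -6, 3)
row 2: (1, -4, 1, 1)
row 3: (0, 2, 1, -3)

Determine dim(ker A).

1

Row reduce to echelon form.
R2 ← R2 + (1/2)·R1: [0, -3, -2, 5/2]
R3 ← R3 + (2/3)·R2: [0, 0, -1/3, -4/3]
3 nonzero rows, so rank(A) = 3.
A has 4 columns; by rank–nullity, nullity = 4 − 3 = 1.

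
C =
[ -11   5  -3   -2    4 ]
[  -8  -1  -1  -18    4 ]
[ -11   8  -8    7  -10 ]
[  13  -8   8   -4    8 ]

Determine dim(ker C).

1

Row reduce to echelon form.
R2 ← R2 − (8/11)·R1: [0, -51/11, 13/11, -182/11, 12/11]
R3 ← R3 − R1: [0, 3, -5, 9, -14]
R4 ← R4 + (13/11)·R1: [0, -23/11, 49/11, -70/11, 140/11]
R3 ← R3 + (11/17)·R2: [0, 0, -72/17, -29/17, -226/17]
R4 ← R4 − (23/51)·R2: [0, 0, 200/51, 56/51, 208/17]
R4 ← R4 + (25/27)·R3: [0, 0, 0, -13/27, -2/27]
4 nonzero rows, so rank(C) = 4.
C has 5 columns; by rank–nullity, nullity = 5 − 4 = 1.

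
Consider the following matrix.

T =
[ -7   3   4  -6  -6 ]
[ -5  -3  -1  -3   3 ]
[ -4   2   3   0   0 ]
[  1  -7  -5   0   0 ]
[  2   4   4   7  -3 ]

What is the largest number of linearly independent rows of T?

Row reduce to echelon form.
R2 ← R2 − (5/7)·R1: [0, -36/7, -27/7, 9/7, 51/7]
R3 ← R3 − (4/7)·R1: [0, 2/7, 5/7, 24/7, 24/7]
R4 ← R4 + (1/7)·R1: [0, -46/7, -31/7, -6/7, -6/7]
R5 ← R5 + (2/7)·R1: [0, 34/7, 36/7, 37/7, -33/7]
R3 ← R3 + (1/18)·R2: [0, 0, 1/2, 7/2, 23/6]
R4 ← R4 − (23/18)·R2: [0, 0, 1/2, -5/2, -61/6]
R5 ← R5 + (17/18)·R2: [0, 0, 3/2, 13/2, 13/6]
R4 ← R4 − R3: [0, 0, 0, -6, -14]
R5 ← R5 − (3)·R3: [0, 0, 0, -4, -28/3]
R5 ← R5 − (2/3)·R4: [0, 0, 0, 0, 0]
Echelon form has 4 nonzero rows, so rank(T) = 4.
The rank gives the maximum number of linearly independent rows: 4.

4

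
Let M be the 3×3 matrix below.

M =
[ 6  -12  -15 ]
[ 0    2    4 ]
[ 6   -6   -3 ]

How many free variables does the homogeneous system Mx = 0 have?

Row reduce to echelon form.
R3 ← R3 − R1: [0, 6, 12]
R3 ← R3 − (3)·R2: [0, 0, 0]
2 nonzero rows, so rank(M) = 2.
M has 3 columns; by rank–nullity, nullity = 3 − 2 = 1.

1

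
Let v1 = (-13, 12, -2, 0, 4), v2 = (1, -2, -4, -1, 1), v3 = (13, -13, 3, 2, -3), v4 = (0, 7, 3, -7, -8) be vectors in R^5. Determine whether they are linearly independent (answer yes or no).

Form the matrix with these vectors as rows and row reduce.
R2 ← R2 + (1/13)·R1: [0, -14/13, -54/13, -1, 17/13]
R3 ← R3 + R1: [0, -1, 1, 2, 1]
R3 ← R3 − (13/14)·R2: [0, 0, 34/7, 41/14, -3/14]
R4 ← R4 + (13/2)·R2: [0, 0, -24, -27/2, 1/2]
R4 ← R4 + (84/17)·R3: [0, 0, 0, 33/34, -19/34]
4 nonzero rows, so the 4 vectors span a space of dimension 4.
Since 4 = 4, the vectors are linearly independent.

yes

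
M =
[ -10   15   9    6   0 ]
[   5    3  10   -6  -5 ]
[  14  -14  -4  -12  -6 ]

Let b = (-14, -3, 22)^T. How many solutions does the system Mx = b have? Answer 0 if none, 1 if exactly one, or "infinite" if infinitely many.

infinite

Row reduce the augmented matrix [M | b].
R2 ← R2 + (1/2)·R1: [0, 21/2, 29/2, -3, -5, -10]
R3 ← R3 + (7/5)·R1: [0, 7, 43/5, -18/5, -6, 12/5]
R3 ← R3 − (2/3)·R2: [0, 0, -16/15, -8/5, -8/3, 136/15]
The echelon form has 3 nonzero rows, and every pivot lies in the first 5 columns, so rank(M) = rank([M|b]) = 3.
The system is consistent.
rank = 3 < 5 unknowns, so there are infinitely many solutions.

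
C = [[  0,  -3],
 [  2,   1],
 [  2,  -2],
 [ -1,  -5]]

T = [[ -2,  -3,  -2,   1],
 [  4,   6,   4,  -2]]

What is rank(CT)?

1

First compute CT:
[[-12, -18, -12,   6],
 [  0,   0,   0,   0],
 [-12, -18, -12,   6],
 [-18, -27, -18,   9]]
Now row reduce the product.
R3 ← R3 − R1: [0, 0, 0, 0]
R4 ← R4 − (3/2)·R1: [0, 0, 0, 0]
1 nonzero row, so rank(CT) = 1.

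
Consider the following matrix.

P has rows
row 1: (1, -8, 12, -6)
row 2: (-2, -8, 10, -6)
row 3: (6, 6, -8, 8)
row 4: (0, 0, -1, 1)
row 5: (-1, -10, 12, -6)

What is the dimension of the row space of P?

3

Row reduce to echelon form.
R2 ← R2 + (2)·R1: [0, -24, 34, -18]
R3 ← R3 − (6)·R1: [0, 54, -80, 44]
R5 ← R5 + R1: [0, -18, 24, -12]
R3 ← R3 + (9/4)·R2: [0, 0, -7/2, 7/2]
R5 ← R5 − (3/4)·R2: [0, 0, -3/2, 3/2]
R4 ← R4 − (2/7)·R3: [0, 0, 0, 0]
R5 ← R5 − (3/7)·R3: [0, 0, 0, 0]
Echelon form has 3 nonzero rows, so rank(P) = 3.
The row space has dimension equal to the rank: 3.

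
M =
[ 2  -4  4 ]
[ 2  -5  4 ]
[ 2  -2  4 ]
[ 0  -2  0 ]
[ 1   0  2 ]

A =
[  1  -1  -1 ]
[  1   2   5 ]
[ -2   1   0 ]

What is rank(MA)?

2

First compute MA:
[[-10,  -6, -22],
 [-11,  -8, -27],
 [ -8,  -2, -12],
 [ -2,  -4, -10],
 [ -3,   1,  -1]]
Now row reduce the product.
R2 ← R2 − (11/10)·R1: [0, -7/5, -14/5]
R3 ← R3 − (4/5)·R1: [0, 14/5, 28/5]
R4 ← R4 − (1/5)·R1: [0, -14/5, -28/5]
R5 ← R5 − (3/10)·R1: [0, 14/5, 28/5]
R3 ← R3 + (2)·R2: [0, 0, 0]
R4 ← R4 − (2)·R2: [0, 0, 0]
R5 ← R5 + (2)·R2: [0, 0, 0]
2 nonzero rows, so rank(MA) = 2.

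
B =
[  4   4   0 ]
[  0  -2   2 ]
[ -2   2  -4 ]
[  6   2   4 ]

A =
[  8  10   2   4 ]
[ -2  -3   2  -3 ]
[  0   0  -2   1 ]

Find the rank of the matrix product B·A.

First compute BA:
[[ 24,  28,  16,   4],
 [  4,   6,  -8,   8],
 [-20, -26,   8, -18],
 [ 44,  54,   8,  22]]
Now row reduce the product.
R2 ← R2 − (1/6)·R1: [0, 4/3, -32/3, 22/3]
R3 ← R3 + (5/6)·R1: [0, -8/3, 64/3, -44/3]
R4 ← R4 − (11/6)·R1: [0, 8/3, -64/3, 44/3]
R3 ← R3 + (2)·R2: [0, 0, 0, 0]
R4 ← R4 − (2)·R2: [0, 0, 0, 0]
2 nonzero rows, so rank(BA) = 2.

2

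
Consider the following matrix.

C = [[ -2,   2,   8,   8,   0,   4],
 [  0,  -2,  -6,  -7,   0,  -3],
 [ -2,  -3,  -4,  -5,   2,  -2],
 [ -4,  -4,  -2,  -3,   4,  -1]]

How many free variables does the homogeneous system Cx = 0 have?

Row reduce to echelon form.
R3 ← R3 − R1: [0, -5, -12, -13, 2, -6]
R4 ← R4 − (2)·R1: [0, -8, -18, -19, 4, -9]
R3 ← R3 − (5/2)·R2: [0, 0, 3, 9/2, 2, 3/2]
R4 ← R4 − (4)·R2: [0, 0, 6, 9, 4, 3]
R4 ← R4 − (2)·R3: [0, 0, 0, 0, 0, 0]
3 nonzero rows, so rank(C) = 3.
C has 6 columns; by rank–nullity, nullity = 6 − 3 = 3.

3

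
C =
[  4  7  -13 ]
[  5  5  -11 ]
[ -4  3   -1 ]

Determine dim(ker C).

1

Row reduce to echelon form.
R2 ← R2 − (5/4)·R1: [0, -15/4, 21/4]
R3 ← R3 + R1: [0, 10, -14]
R3 ← R3 + (8/3)·R2: [0, 0, 0]
2 nonzero rows, so rank(C) = 2.
C has 3 columns; by rank–nullity, nullity = 3 − 2 = 1.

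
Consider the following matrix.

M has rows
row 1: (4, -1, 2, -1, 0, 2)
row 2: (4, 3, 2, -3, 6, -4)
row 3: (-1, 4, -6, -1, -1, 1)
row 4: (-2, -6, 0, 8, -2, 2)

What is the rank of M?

4

Row reduce to echelon form.
R2 ← R2 − R1: [0, 4, 0, -2, 6, -6]
R3 ← R3 + (1/4)·R1: [0, 15/4, -11/2, -5/4, -1, 3/2]
R4 ← R4 + (1/2)·R1: [0, -13/2, 1, 15/2, -2, 3]
R3 ← R3 − (15/16)·R2: [0, 0, -11/2, 5/8, -53/8, 57/8]
R4 ← R4 + (13/8)·R2: [0, 0, 1, 17/4, 31/4, -27/4]
R4 ← R4 + (2/11)·R3: [0, 0, 0, 48/11, 72/11, -60/11]
Echelon form has 4 nonzero rows, so rank(M) = 4.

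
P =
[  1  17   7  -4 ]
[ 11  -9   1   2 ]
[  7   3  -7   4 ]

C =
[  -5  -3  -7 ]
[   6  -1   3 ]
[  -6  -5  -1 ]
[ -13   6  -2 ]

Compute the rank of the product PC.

First compute PC:
[[107, -79,  45],
 [-141, -17, -109],
 [-27,  35, -41]]
Now row reduce the product.
R2 ← R2 + (141/107)·R1: [0, -12958/107, -5318/107]
R3 ← R3 + (27/107)·R1: [0, 1612/107, -3172/107]
R3 ← R3 + (26/209)·R2: [0, 0, -7488/209]
3 nonzero rows, so rank(PC) = 3.

3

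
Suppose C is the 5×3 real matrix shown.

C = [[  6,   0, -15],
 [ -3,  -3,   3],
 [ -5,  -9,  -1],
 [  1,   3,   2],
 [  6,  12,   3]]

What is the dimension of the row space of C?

Row reduce to echelon form.
R2 ← R2 + (1/2)·R1: [0, -3, -9/2]
R3 ← R3 + (5/6)·R1: [0, -9, -27/2]
R4 ← R4 − (1/6)·R1: [0, 3, 9/2]
R5 ← R5 − R1: [0, 12, 18]
R3 ← R3 − (3)·R2: [0, 0, 0]
R4 ← R4 + R2: [0, 0, 0]
R5 ← R5 + (4)·R2: [0, 0, 0]
Echelon form has 2 nonzero rows, so rank(C) = 2.
The row space has dimension equal to the rank: 2.

2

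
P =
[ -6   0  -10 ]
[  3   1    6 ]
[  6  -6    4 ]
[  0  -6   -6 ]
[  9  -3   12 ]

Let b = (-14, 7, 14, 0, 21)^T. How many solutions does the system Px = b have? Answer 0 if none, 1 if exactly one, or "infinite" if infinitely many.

Row reduce the augmented matrix [P | b].
R2 ← R2 + (1/2)·R1: [0, 1, 1, 0]
R3 ← R3 + R1: [0, -6, -6, 0]
R5 ← R5 + (3/2)·R1: [0, -3, -3, 0]
R3 ← R3 + (6)·R2: [0, 0, 0, 0]
R4 ← R4 + (6)·R2: [0, 0, 0, 0]
R5 ← R5 + (3)·R2: [0, 0, 0, 0]
The echelon form has 2 nonzero rows, and every pivot lies in the first 3 columns, so rank(P) = rank([P|b]) = 2.
The system is consistent.
rank = 2 < 3 unknowns, so there are infinitely many solutions.

infinite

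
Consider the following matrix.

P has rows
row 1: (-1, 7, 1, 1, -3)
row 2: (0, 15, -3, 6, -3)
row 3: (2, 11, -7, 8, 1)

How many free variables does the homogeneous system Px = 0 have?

Row reduce to echelon form.
R3 ← R3 + (2)·R1: [0, 25, -5, 10, -5]
R3 ← R3 − (5/3)·R2: [0, 0, 0, 0, 0]
2 nonzero rows, so rank(P) = 2.
P has 5 columns; by rank–nullity, nullity = 5 − 2 = 3.

3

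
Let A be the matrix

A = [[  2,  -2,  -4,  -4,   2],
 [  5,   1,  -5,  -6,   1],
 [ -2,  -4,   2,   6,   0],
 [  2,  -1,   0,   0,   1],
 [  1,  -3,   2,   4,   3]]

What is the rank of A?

5

Row reduce to echelon form.
R2 ← R2 − (5/2)·R1: [0, 6, 5, 4, -4]
R3 ← R3 + R1: [0, -6, -2, 2, 2]
R4 ← R4 − R1: [0, 1, 4, 4, -1]
R5 ← R5 − (1/2)·R1: [0, -2, 4, 6, 2]
R3 ← R3 + R2: [0, 0, 3, 6, -2]
R4 ← R4 − (1/6)·R2: [0, 0, 19/6, 10/3, -1/3]
R5 ← R5 + (1/3)·R2: [0, 0, 17/3, 22/3, 2/3]
R4 ← R4 − (19/18)·R3: [0, 0, 0, -3, 16/9]
R5 ← R5 − (17/9)·R3: [0, 0, 0, -4, 40/9]
R5 ← R5 − (4/3)·R4: [0, 0, 0, 0, 56/27]
Echelon form has 5 nonzero rows, so rank(A) = 5.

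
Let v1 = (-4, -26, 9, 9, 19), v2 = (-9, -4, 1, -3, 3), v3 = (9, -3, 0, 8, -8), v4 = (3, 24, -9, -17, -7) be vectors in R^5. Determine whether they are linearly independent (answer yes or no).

Form the matrix with these vectors as rows and row reduce.
R2 ← R2 − (9/4)·R1: [0, 109/2, -77/4, -93/4, -159/4]
R3 ← R3 + (9/4)·R1: [0, -123/2, 81/4, 113/4, 139/4]
R4 ← R4 + (3/4)·R1: [0, 9/2, -9/4, -41/4, 29/4]
R3 ← R3 + (123/109)·R2: [0, 0, -321/218, 439/218, -2203/218]
R4 ← R4 − (9/109)·R2: [0, 0, -72/109, -908/109, 1148/109]
R4 ← R4 − (48/107)·R3: [0, 0, 0, -988/107, 1612/107]
4 nonzero rows, so the 4 vectors span a space of dimension 4.
Since 4 = 4, the vectors are linearly independent.

yes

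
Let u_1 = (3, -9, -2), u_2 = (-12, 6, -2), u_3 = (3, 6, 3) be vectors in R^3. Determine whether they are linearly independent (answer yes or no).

Form the matrix with these vectors as rows and row reduce.
R2 ← R2 + (4)·R1: [0, -30, -10]
R3 ← R3 − R1: [0, 15, 5]
R3 ← R3 + (1/2)·R2: [0, 0, 0]
2 nonzero rows, so the 3 vectors span a space of dimension 2.
Since 2 < 3, the vectors are linearly dependent.

no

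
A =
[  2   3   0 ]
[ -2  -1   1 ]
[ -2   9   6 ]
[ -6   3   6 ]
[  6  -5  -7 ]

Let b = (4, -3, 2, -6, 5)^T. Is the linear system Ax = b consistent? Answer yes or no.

Row reduce the augmented matrix [A | b].
R2 ← R2 + R1: [0, 2, 1, 1]
R3 ← R3 + R1: [0, 12, 6, 6]
R4 ← R4 + (3)·R1: [0, 12, 6, 6]
R5 ← R5 − (3)·R1: [0, -14, -7, -7]
R3 ← R3 − (6)·R2: [0, 0, 0, 0]
R4 ← R4 − (6)·R2: [0, 0, 0, 0]
R5 ← R5 + (7)·R2: [0, 0, 0, 0]
The echelon form has 2 nonzero rows, and every pivot lies in the first 3 columns, so rank(A) = rank([A|b]) = 2.
The system is consistent.

yes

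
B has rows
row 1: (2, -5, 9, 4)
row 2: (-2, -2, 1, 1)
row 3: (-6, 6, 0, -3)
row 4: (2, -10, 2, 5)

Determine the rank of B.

3

Row reduce to echelon form.
R2 ← R2 + R1: [0, -7, 10, 5]
R3 ← R3 + (3)·R1: [0, -9, 27, 9]
R4 ← R4 − R1: [0, -5, -7, 1]
R3 ← R3 − (9/7)·R2: [0, 0, 99/7, 18/7]
R4 ← R4 − (5/7)·R2: [0, 0, -99/7, -18/7]
R4 ← R4 + R3: [0, 0, 0, 0]
Echelon form has 3 nonzero rows, so rank(B) = 3.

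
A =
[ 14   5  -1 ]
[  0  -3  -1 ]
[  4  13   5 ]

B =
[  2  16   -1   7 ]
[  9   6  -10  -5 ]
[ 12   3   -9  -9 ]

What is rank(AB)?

3

First compute AB:
[[ 61, 251, -55,  82],
 [-39, -21,  39,  24],
 [185, 157, -179, -82]]
Now row reduce the product.
R2 ← R2 + (39/61)·R1: [0, 8508/61, 234/61, 4662/61]
R3 ← R3 − (185/61)·R1: [0, -36858/61, -744/61, -20172/61]
R3 ← R3 + (6143/1418)·R2: [0, 0, 3135/709, 285/709]
3 nonzero rows, so rank(AB) = 3.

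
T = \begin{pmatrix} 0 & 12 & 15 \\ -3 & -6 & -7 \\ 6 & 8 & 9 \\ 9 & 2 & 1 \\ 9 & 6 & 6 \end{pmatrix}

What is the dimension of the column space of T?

Row reduce to echelon form.
Swap R1 ↔ R2
R3 ← R3 + (2)·R1: [0, -4, -5]
R4 ← R4 + (3)·R1: [0, -16, -20]
R5 ← R5 + (3)·R1: [0, -12, -15]
R3 ← R3 + (1/3)·R2: [0, 0, 0]
R4 ← R4 + (4/3)·R2: [0, 0, 0]
R5 ← R5 + R2: [0, 0, 0]
Echelon form has 2 nonzero rows, so rank(T) = 2.
The column space has dimension equal to the rank: 2.

2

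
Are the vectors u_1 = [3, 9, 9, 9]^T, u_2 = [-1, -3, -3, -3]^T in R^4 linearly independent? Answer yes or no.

no

Form the matrix with these vectors as rows and row reduce.
R2 ← R2 + (1/3)·R1: [0, 0, 0, 0]
1 nonzero row, so the 2 vectors span a space of dimension 1.
Since 1 < 2, the vectors are linearly dependent.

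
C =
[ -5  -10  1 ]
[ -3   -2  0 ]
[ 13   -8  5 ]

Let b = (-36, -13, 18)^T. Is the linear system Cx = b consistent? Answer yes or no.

Row reduce the augmented matrix [C | b].
R2 ← R2 − (3/5)·R1: [0, 4, -3/5, 43/5]
R3 ← R3 + (13/5)·R1: [0, -34, 38/5, -378/5]
R3 ← R3 + (17/2)·R2: [0, 0, 5/2, -5/2]
The echelon form has 3 nonzero rows, and every pivot lies in the first 3 columns, so rank(C) = rank([C|b]) = 3.
The system is consistent.

yes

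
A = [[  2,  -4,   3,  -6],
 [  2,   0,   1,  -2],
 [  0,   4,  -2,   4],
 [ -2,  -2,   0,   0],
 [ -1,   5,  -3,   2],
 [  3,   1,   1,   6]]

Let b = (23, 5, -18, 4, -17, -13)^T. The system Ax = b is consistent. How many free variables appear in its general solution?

1

Row reduce the augmented matrix [A | b].
R2 ← R2 − R1: [0, 4, -2, 4, -18]
R4 ← R4 + R1: [0, -6, 3, -6, 27]
R5 ← R5 + (1/2)·R1: [0, 3, -3/2, -1, -11/2]
R6 ← R6 − (3/2)·R1: [0, 7, -7/2, 15, -95/2]
R3 ← R3 − R2: [0, 0, 0, 0, 0]
R4 ← R4 + (3/2)·R2: [0, 0, 0, 0, 0]
R5 ← R5 − (3/4)·R2: [0, 0, 0, -4, 8]
R6 ← R6 − (7/4)·R2: [0, 0, 0, 8, -16]
Swap R3 ↔ R5
R6 ← R6 + (2)·R3: [0, 0, 0, 0, 0]
The echelon form has 3 nonzero rows, and every pivot lies in the first 4 columns, so rank(A) = rank([A|b]) = 3.
The system is consistent.
Free variables = (unknowns) − (rank) = 4 − 3 = 1.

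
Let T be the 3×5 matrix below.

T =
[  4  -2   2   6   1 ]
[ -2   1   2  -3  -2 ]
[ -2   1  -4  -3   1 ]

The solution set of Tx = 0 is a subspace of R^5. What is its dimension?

3

Row reduce to echelon form.
R2 ← R2 + (1/2)·R1: [0, 0, 3, 0, -3/2]
R3 ← R3 + (1/2)·R1: [0, 0, -3, 0, 3/2]
R3 ← R3 + R2: [0, 0, 0, 0, 0]
2 nonzero rows, so rank(T) = 2.
T has 5 columns; by rank–nullity, nullity = 5 − 2 = 3.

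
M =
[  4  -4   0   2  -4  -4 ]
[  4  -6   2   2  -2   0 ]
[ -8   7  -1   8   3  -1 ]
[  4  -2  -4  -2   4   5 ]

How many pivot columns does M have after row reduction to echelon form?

Row reduce to echelon form.
R2 ← R2 − R1: [0, -2, 2, 0, 2, 4]
R3 ← R3 + (2)·R1: [0, -1, -1, 12, -5, -9]
R4 ← R4 − R1: [0, 2, -4, -4, 8, 9]
R3 ← R3 − (1/2)·R2: [0, 0, -2, 12, -6, -11]
R4 ← R4 + R2: [0, 0, -2, -4, 10, 13]
R4 ← R4 − R3: [0, 0, 0, -16, 16, 24]
Echelon form has 4 nonzero rows, so rank(M) = 4.
Each nonzero row contributes one pivot column: 4 pivot columns.

4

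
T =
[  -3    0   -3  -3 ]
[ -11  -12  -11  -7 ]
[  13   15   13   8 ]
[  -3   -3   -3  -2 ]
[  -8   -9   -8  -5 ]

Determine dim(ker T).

Row reduce to echelon form.
R2 ← R2 − (11/3)·R1: [0, -12, 0, 4]
R3 ← R3 + (13/3)·R1: [0, 15, 0, -5]
R4 ← R4 − R1: [0, -3, 0, 1]
R5 ← R5 − (8/3)·R1: [0, -9, 0, 3]
R3 ← R3 + (5/4)·R2: [0, 0, 0, 0]
R4 ← R4 − (1/4)·R2: [0, 0, 0, 0]
R5 ← R5 − (3/4)·R2: [0, 0, 0, 0]
2 nonzero rows, so rank(T) = 2.
T has 4 columns; by rank–nullity, nullity = 4 − 2 = 2.

2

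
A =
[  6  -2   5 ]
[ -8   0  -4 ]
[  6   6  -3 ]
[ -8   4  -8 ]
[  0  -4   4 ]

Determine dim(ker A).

Row reduce to echelon form.
R2 ← R2 + (4/3)·R1: [0, -8/3, 8/3]
R3 ← R3 − R1: [0, 8, -8]
R4 ← R4 + (4/3)·R1: [0, 4/3, -4/3]
R3 ← R3 + (3)·R2: [0, 0, 0]
R4 ← R4 + (1/2)·R2: [0, 0, 0]
R5 ← R5 − (3/2)·R2: [0, 0, 0]
2 nonzero rows, so rank(A) = 2.
A has 3 columns; by rank–nullity, nullity = 3 − 2 = 1.

1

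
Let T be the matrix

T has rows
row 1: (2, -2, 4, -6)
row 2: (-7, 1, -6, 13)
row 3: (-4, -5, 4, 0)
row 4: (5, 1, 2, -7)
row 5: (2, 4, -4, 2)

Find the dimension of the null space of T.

2

Row reduce to echelon form.
R2 ← R2 + (7/2)·R1: [0, -6, 8, -8]
R3 ← R3 + (2)·R1: [0, -9, 12, -12]
R4 ← R4 − (5/2)·R1: [0, 6, -8, 8]
R5 ← R5 − R1: [0, 6, -8, 8]
R3 ← R3 − (3/2)·R2: [0, 0, 0, 0]
R4 ← R4 + R2: [0, 0, 0, 0]
R5 ← R5 + R2: [0, 0, 0, 0]
2 nonzero rows, so rank(T) = 2.
T has 4 columns; by rank–nullity, nullity = 4 − 2 = 2.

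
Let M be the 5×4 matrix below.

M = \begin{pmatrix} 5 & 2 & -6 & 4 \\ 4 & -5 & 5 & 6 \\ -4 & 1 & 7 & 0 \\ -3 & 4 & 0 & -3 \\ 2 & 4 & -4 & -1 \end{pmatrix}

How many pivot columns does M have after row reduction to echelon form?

Row reduce to echelon form.
R2 ← R2 − (4/5)·R1: [0, -33/5, 49/5, 14/5]
R3 ← R3 + (4/5)·R1: [0, 13/5, 11/5, 16/5]
R4 ← R4 + (3/5)·R1: [0, 26/5, -18/5, -3/5]
R5 ← R5 − (2/5)·R1: [0, 16/5, -8/5, -13/5]
R3 ← R3 + (13/33)·R2: [0, 0, 200/33, 142/33]
R4 ← R4 + (26/33)·R2: [0, 0, 136/33, 53/33]
R5 ← R5 + (16/33)·R2: [0, 0, 104/33, -41/33]
R4 ← R4 − (17/25)·R3: [0, 0, 0, -33/25]
R5 ← R5 − (13/25)·R3: [0, 0, 0, -87/25]
R5 ← R5 − (29/11)·R4: [0, 0, 0, 0]
Echelon form has 4 nonzero rows, so rank(M) = 4.
Each nonzero row contributes one pivot column: 4 pivot columns.

4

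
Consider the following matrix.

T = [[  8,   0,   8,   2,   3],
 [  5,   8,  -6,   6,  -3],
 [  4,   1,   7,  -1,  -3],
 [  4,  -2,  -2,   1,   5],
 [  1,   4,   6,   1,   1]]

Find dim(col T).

5

Row reduce to echelon form.
R2 ← R2 − (5/8)·R1: [0, 8, -11, 19/4, -39/8]
R3 ← R3 − (1/2)·R1: [0, 1, 3, -2, -9/2]
R4 ← R4 − (1/2)·R1: [0, -2, -6, 0, 7/2]
R5 ← R5 − (1/8)·R1: [0, 4, 5, 3/4, 5/8]
R3 ← R3 − (1/8)·R2: [0, 0, 35/8, -83/32, -249/64]
R4 ← R4 + (1/4)·R2: [0, 0, -35/4, 19/16, 73/32]
R5 ← R5 − (1/2)·R2: [0, 0, 21/2, -13/8, 49/16]
R4 ← R4 + (2)·R3: [0, 0, 0, -4, -11/2]
R5 ← R5 − (12/5)·R3: [0, 0, 0, 23/5, 62/5]
R5 ← R5 + (23/20)·R4: [0, 0, 0, 0, 243/40]
Echelon form has 5 nonzero rows, so rank(T) = 5.
The column space has dimension equal to the rank: 5.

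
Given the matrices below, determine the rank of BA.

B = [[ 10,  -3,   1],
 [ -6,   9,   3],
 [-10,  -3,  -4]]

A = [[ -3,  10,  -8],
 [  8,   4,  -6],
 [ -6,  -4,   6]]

First compute BA:
[[-60,  84, -56],
 [ 72, -36,  12],
 [ 30, -96,  74]]
Now row reduce the product.
R2 ← R2 + (6/5)·R1: [0, 324/5, -276/5]
R3 ← R3 + (1/2)·R1: [0, -54, 46]
R3 ← R3 + (5/6)·R2: [0, 0, 0]
2 nonzero rows, so rank(BA) = 2.

2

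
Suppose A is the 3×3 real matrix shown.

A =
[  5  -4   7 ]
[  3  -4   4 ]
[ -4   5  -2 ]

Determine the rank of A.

3

Row reduce to echelon form.
R2 ← R2 − (3/5)·R1: [0, -8/5, -1/5]
R3 ← R3 + (4/5)·R1: [0, 9/5, 18/5]
R3 ← R3 + (9/8)·R2: [0, 0, 27/8]
Echelon form has 3 nonzero rows, so rank(A) = 3.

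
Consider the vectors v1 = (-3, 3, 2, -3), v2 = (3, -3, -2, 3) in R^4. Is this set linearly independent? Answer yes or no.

no

Form the matrix with these vectors as rows and row reduce.
R2 ← R2 + R1: [0, 0, 0, 0]
1 nonzero row, so the 2 vectors span a space of dimension 1.
Since 1 < 2, the vectors are linearly dependent.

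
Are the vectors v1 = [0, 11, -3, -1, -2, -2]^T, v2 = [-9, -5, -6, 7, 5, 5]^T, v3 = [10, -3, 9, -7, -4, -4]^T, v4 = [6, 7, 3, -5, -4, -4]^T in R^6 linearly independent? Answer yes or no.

Form the matrix with these vectors as rows and row reduce.
Swap R1 ↔ R2
R3 ← R3 + (10/9)·R1: [0, -77/9, 7/3, 7/9, 14/9, 14/9]
R4 ← R4 + (2/3)·R1: [0, 11/3, -1, -1/3, -2/3, -2/3]
R3 ← R3 + (7/9)·R2: [0, 0, 0, 0, 0, 0]
R4 ← R4 − (1/3)·R2: [0, 0, 0, 0, 0, 0]
2 nonzero rows, so the 4 vectors span a space of dimension 2.
Since 2 < 4, the vectors are linearly dependent.

no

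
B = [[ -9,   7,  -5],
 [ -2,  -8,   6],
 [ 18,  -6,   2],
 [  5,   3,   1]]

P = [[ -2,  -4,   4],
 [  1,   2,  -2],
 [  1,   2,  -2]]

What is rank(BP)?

1

First compute BP:
[[ 20,  40, -40],
 [  2,   4,  -4],
 [-40, -80,  80],
 [ -6, -12,  12]]
Now row reduce the product.
R2 ← R2 − (1/10)·R1: [0, 0, 0]
R3 ← R3 + (2)·R1: [0, 0, 0]
R4 ← R4 + (3/10)·R1: [0, 0, 0]
1 nonzero row, so rank(BP) = 1.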